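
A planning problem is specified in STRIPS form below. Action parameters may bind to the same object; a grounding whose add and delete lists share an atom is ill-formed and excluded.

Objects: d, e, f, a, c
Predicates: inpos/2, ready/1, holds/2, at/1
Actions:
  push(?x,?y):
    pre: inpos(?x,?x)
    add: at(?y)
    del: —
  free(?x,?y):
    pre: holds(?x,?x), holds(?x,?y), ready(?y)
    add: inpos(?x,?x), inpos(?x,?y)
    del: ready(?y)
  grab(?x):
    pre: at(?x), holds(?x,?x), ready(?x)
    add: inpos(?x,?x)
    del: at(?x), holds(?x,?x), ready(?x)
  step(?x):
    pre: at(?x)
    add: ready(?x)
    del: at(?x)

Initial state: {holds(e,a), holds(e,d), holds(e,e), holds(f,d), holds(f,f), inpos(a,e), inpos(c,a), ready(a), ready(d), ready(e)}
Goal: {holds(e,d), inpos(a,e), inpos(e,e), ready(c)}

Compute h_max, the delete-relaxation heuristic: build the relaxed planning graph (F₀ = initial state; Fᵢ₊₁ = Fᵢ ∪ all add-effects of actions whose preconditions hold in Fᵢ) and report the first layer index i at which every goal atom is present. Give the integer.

F0 = init (10 atoms)
F1 = F0 ∪ {inpos(e,a), inpos(e,d), inpos(e,e), inpos(f,d), inpos(f,f)}  (15 atoms)
F2 = F1 ∪ {at(a), at(c), at(d), at(e), at(f)}  (20 atoms)
F3 = F2 ∪ {ready(c), ready(f)}  (22 atoms)
goal ⊆ F3  ⇒  h_max = 3

3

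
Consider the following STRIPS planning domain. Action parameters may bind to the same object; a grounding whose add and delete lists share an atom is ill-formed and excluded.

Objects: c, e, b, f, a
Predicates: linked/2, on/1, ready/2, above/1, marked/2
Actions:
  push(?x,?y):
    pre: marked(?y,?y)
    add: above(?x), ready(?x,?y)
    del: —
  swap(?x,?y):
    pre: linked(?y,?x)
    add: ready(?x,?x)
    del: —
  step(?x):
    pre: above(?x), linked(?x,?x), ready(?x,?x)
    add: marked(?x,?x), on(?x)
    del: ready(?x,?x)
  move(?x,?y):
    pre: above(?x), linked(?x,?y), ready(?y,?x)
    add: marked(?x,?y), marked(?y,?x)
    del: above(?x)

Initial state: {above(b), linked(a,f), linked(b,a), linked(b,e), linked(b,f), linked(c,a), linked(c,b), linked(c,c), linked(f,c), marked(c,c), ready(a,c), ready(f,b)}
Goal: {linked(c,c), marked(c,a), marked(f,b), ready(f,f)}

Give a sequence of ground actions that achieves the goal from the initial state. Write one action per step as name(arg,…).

push(c,c); swap(f,b); move(c,a); move(b,f)

1. push(c,c)  →  {above(b), above(c), linked(a,f), linked(b,a), linked(b,e), linked(b,f), linked(c,a), linked(c,b), linked(c,c), linked(f,c), marked(c,c), ready(a,c), ready(c,c), ready(f,b)}
2. swap(f,b)  →  {above(b), above(c), linked(a,f), linked(b,a), linked(b,e), linked(b,f), linked(c,a), linked(c,b), linked(c,c), linked(f,c), marked(c,c), ready(a,c), ready(c,c), ready(f,b), ready(f,f)}
3. move(c,a)  →  {above(b), linked(a,f), linked(b,a), linked(b,e), linked(b,f), linked(c,a), linked(c,b), linked(c,c), linked(f,c), marked(a,c), marked(c,a), marked(c,c), ready(a,c), ready(c,c), ready(f,b), ready(f,f)}
4. move(b,f)  →  {linked(a,f), linked(b,a), linked(b,e), linked(b,f), linked(c,a), linked(c,b), linked(c,c), linked(f,c), marked(a,c), marked(b,f), marked(c,a), marked(c,c), marked(f,b), ready(a,c), ready(c,c), ready(f,b), ready(f,f)}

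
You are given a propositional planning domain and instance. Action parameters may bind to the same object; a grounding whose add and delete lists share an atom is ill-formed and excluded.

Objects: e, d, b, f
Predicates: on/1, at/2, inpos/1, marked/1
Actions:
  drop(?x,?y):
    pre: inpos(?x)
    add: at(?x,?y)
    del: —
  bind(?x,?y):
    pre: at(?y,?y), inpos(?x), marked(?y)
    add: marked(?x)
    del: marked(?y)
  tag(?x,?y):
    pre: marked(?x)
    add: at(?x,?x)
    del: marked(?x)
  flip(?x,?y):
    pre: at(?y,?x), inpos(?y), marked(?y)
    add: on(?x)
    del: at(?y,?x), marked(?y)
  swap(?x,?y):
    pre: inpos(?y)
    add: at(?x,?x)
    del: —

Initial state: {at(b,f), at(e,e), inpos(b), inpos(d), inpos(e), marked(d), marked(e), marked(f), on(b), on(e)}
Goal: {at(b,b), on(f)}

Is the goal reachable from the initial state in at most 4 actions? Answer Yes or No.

Yes

1. drop(e,f)  →  {at(b,f), at(e,e), at(e,f), inpos(b), inpos(d), inpos(e), marked(d), marked(e), marked(f), on(b), on(e)}
2. drop(b,b)  →  {at(b,b), at(b,f), at(e,e), at(e,f), inpos(b), inpos(d), inpos(e), marked(d), marked(e), marked(f), on(b), on(e)}
3. flip(f,e)  →  {at(b,b), at(b,f), at(e,e), inpos(b), inpos(d), inpos(e), marked(d), marked(f), on(b), on(e), on(f)}
optimal plan length = 3; 3 ≤ 4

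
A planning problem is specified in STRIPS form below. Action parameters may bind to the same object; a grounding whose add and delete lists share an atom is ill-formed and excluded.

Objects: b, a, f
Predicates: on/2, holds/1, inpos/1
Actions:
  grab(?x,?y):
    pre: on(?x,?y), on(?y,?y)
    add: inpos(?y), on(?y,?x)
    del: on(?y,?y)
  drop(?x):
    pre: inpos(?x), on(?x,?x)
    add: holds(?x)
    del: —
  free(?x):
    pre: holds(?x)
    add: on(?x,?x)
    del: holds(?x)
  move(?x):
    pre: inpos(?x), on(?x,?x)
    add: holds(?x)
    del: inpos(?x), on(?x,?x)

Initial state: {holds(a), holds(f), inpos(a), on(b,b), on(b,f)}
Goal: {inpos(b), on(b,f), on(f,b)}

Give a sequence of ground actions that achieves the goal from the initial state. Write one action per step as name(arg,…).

free(f); grab(b,f); grab(f,b)

1. free(f)  →  {holds(a), inpos(a), on(b,b), on(b,f), on(f,f)}
2. grab(b,f)  →  {holds(a), inpos(a), inpos(f), on(b,b), on(b,f), on(f,b)}
3. grab(f,b)  →  {holds(a), inpos(a), inpos(b), inpos(f), on(b,f), on(f,b)}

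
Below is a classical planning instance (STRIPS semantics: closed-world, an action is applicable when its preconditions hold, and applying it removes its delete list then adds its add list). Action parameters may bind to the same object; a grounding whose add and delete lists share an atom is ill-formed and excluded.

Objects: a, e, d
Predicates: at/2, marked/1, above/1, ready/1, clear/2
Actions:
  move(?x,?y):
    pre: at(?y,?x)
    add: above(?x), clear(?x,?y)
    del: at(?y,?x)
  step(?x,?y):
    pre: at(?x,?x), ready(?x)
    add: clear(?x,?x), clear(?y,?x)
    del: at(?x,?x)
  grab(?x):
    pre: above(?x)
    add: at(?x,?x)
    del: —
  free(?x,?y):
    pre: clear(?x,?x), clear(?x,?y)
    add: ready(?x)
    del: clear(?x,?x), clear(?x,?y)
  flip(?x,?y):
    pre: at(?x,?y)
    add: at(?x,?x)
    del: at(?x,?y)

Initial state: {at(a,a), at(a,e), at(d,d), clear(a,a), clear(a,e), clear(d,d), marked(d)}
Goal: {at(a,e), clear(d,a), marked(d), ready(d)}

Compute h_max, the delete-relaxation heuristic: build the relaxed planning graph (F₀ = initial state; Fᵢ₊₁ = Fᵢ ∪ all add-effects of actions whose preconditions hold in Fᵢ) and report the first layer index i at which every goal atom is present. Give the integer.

2

F0 = init (7 atoms)
F1 = F0 ∪ {above(a), above(d), above(e), clear(e,a), ready(a), ready(d)}  (13 atoms)
F2 = F1 ∪ {at(e,e), clear(a,d), clear(d,a), clear(e,d)}  (17 atoms)
goal ⊆ F2  ⇒  h_max = 2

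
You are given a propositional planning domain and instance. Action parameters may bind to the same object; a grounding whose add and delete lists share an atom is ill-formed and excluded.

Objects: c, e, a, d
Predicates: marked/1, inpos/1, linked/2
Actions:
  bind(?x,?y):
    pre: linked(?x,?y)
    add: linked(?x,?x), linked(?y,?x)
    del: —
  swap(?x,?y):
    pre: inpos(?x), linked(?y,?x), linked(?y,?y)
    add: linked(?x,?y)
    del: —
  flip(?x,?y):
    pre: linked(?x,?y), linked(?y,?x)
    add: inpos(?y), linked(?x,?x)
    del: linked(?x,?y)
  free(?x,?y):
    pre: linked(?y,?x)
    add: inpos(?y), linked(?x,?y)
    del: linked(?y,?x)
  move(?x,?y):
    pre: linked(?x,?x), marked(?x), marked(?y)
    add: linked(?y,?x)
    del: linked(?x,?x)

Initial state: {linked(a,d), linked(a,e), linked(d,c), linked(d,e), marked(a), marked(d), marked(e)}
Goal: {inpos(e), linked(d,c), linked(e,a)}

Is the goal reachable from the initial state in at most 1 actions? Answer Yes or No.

1. bind(a,e)  →  {linked(a,a), linked(a,d), linked(a,e), linked(d,c), linked(d,e), linked(e,a), marked(a), marked(d), marked(e)}
2. flip(a,e)  →  {inpos(e), linked(a,a), linked(a,d), linked(d,c), linked(d,e), linked(e,a), marked(a), marked(d), marked(e)}
optimal plan length = 2; 2 > 1

No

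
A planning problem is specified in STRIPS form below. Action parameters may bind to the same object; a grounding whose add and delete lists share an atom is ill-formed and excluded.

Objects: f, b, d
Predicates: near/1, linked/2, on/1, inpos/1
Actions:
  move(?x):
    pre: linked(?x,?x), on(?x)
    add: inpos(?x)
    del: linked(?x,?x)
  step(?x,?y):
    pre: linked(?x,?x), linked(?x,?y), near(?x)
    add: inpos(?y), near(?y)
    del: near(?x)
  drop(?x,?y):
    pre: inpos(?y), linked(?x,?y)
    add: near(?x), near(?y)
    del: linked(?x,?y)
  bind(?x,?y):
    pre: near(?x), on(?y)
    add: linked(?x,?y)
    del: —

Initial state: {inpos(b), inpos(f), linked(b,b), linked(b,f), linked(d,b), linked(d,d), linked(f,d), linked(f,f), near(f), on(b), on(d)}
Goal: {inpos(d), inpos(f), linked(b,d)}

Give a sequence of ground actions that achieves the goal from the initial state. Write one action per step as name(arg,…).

move(d); drop(b,f); bind(b,d)

1. move(d)  →  {inpos(b), inpos(d), inpos(f), linked(b,b), linked(b,f), linked(d,b), linked(f,d), linked(f,f), near(f), on(b), on(d)}
2. drop(b,f)  →  {inpos(b), inpos(d), inpos(f), linked(b,b), linked(d,b), linked(f,d), linked(f,f), near(b), near(f), on(b), on(d)}
3. bind(b,d)  →  {inpos(b), inpos(d), inpos(f), linked(b,b), linked(b,d), linked(d,b), linked(f,d), linked(f,f), near(b), near(f), on(b), on(d)}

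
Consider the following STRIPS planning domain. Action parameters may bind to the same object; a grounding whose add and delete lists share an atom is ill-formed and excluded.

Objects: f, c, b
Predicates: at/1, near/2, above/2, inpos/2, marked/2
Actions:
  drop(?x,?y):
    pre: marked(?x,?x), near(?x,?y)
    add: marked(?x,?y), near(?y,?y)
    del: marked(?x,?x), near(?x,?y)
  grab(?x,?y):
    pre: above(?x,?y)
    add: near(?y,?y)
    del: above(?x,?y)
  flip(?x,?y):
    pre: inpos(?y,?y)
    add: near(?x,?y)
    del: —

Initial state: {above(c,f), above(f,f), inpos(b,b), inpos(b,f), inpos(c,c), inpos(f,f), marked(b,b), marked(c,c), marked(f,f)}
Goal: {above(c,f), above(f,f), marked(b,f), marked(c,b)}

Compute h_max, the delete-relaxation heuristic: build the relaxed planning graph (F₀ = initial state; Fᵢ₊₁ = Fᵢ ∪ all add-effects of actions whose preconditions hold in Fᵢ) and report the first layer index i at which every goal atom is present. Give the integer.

2

F0 = init (9 atoms)
F1 = F0 ∪ {near(b,b), near(b,c), near(b,f), near(c,b), near(c,c), near(c,f), near(f,b), near(f,c), near(f,f)}  (18 atoms)
F2 = F1 ∪ {marked(b,c), marked(b,f), marked(c,b), marked(c,f), marked(f,b), marked(f,c)}  (24 atoms)
goal ⊆ F2  ⇒  h_max = 2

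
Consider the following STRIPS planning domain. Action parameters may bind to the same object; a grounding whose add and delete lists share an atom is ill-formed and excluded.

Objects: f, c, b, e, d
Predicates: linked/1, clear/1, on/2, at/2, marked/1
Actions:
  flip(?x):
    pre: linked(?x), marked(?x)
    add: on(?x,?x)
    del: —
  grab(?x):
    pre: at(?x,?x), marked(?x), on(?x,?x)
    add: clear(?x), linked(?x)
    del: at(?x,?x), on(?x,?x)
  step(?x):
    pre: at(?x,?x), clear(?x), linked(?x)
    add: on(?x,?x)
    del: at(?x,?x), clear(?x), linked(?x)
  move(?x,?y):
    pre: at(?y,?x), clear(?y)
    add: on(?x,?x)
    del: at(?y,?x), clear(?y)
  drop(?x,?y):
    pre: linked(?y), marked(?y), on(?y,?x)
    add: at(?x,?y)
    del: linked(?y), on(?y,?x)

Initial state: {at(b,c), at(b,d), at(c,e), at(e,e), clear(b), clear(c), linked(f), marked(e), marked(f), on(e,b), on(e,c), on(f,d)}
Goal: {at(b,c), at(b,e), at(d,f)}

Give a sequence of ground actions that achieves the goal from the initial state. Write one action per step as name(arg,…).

1. move(e,c)  →  {at(b,c), at(b,d), at(e,e), clear(b), linked(f), marked(e), marked(f), on(e,b), on(e,c), on(e,e), on(f,d)}
2. grab(e)  →  {at(b,c), at(b,d), clear(b), clear(e), linked(e), linked(f), marked(e), marked(f), on(e,b), on(e,c), on(f,d)}
3. drop(b,e)  →  {at(b,c), at(b,d), at(b,e), clear(b), clear(e), linked(f), marked(e), marked(f), on(e,c), on(f,d)}
4. drop(d,f)  →  {at(b,c), at(b,d), at(b,e), at(d,f), clear(b), clear(e), marked(e), marked(f), on(e,c)}

move(e,c); grab(e); drop(b,e); drop(d,f)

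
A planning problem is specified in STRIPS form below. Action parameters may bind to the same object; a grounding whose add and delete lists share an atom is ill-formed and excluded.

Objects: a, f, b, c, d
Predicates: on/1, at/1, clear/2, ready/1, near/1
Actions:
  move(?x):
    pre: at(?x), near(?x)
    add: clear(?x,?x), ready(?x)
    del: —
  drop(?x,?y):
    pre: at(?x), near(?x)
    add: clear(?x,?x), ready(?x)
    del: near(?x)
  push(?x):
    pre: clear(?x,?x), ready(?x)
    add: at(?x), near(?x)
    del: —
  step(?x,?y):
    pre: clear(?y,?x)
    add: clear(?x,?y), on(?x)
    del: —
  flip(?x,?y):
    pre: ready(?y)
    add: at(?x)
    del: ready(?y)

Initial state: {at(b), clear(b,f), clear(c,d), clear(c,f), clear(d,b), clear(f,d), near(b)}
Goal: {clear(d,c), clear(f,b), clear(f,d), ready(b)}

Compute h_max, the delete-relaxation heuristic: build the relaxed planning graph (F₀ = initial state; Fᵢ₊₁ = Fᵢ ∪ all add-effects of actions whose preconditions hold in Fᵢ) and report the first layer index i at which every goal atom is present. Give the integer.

1

F0 = init (7 atoms)
F1 = F0 ∪ {clear(b,b), clear(b,d), clear(d,c), clear(d,f), clear(f,b), clear(f,c), on(b), on(d), on(f), ready(b)}  (17 atoms)
goal ⊆ F1  ⇒  h_max = 1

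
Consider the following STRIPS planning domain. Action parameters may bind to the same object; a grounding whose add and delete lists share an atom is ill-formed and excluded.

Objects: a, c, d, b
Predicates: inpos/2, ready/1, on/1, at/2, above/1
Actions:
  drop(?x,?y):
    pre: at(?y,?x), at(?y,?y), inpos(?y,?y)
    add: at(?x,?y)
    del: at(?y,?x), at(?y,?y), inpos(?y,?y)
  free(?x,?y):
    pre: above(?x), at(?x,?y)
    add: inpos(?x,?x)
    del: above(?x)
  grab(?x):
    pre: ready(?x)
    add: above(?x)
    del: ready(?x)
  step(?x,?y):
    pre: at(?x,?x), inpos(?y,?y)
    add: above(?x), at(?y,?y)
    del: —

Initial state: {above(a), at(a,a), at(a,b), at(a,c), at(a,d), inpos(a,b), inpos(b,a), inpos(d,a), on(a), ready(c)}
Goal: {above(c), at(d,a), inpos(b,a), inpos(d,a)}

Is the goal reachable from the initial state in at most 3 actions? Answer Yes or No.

1. free(a,a)  →  {at(a,a), at(a,b), at(a,c), at(a,d), inpos(a,a), inpos(a,b), inpos(b,a), inpos(d,a), on(a), ready(c)}
2. drop(d,a)  →  {at(a,b), at(a,c), at(d,a), inpos(a,b), inpos(b,a), inpos(d,a), on(a), ready(c)}
3. grab(c)  →  {above(c), at(a,b), at(a,c), at(d,a), inpos(a,b), inpos(b,a), inpos(d,a), on(a)}
optimal plan length = 3; 3 ≤ 3

Yes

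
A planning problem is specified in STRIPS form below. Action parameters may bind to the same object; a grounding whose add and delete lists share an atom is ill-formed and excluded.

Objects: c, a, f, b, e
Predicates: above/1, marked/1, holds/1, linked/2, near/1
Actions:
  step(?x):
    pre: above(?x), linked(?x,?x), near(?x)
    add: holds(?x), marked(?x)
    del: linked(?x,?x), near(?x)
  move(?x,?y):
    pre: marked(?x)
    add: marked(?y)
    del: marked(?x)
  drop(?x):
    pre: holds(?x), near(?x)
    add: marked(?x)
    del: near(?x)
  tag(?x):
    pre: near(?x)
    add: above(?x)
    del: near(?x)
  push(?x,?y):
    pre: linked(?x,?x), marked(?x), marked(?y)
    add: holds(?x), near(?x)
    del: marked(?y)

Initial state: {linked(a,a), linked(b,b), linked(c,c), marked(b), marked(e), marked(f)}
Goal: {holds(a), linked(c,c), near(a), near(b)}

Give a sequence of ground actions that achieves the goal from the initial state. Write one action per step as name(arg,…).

move(f,a); push(a,a); push(b,b)

1. move(f,a)  →  {linked(a,a), linked(b,b), linked(c,c), marked(a), marked(b), marked(e)}
2. push(a,a)  →  {holds(a), linked(a,a), linked(b,b), linked(c,c), marked(b), marked(e), near(a)}
3. push(b,b)  →  {holds(a), holds(b), linked(a,a), linked(b,b), linked(c,c), marked(e), near(a), near(b)}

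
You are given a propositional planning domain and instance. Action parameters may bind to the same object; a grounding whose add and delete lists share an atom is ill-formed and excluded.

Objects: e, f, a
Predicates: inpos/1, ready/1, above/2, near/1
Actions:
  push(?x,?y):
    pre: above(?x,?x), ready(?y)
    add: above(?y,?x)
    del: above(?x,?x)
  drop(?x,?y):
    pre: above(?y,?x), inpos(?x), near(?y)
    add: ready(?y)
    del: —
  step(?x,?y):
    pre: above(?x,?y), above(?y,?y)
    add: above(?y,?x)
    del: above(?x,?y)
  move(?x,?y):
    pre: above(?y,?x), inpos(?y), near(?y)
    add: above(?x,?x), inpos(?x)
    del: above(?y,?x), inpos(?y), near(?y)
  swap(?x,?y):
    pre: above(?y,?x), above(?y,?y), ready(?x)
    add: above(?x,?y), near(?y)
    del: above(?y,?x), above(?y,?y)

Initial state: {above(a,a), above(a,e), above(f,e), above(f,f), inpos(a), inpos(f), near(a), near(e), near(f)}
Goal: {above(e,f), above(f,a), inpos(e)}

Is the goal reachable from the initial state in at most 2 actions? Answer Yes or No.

No

1. drop(f,f)  →  {above(a,a), above(a,e), above(f,e), above(f,f), inpos(a), inpos(f), near(a), near(e), near(f), ready(f)}
2. push(a,f)  →  {above(a,e), above(f,a), above(f,e), above(f,f), inpos(a), inpos(f), near(a), near(e), near(f), ready(f)}
3. move(e,a)  →  {above(e,e), above(f,a), above(f,e), above(f,f), inpos(e), inpos(f), near(e), near(f), ready(f)}
4. step(f,e)  →  {above(e,e), above(e,f), above(f,a), above(f,f), inpos(e), inpos(f), near(e), near(f), ready(f)}
optimal plan length = 4; 4 > 2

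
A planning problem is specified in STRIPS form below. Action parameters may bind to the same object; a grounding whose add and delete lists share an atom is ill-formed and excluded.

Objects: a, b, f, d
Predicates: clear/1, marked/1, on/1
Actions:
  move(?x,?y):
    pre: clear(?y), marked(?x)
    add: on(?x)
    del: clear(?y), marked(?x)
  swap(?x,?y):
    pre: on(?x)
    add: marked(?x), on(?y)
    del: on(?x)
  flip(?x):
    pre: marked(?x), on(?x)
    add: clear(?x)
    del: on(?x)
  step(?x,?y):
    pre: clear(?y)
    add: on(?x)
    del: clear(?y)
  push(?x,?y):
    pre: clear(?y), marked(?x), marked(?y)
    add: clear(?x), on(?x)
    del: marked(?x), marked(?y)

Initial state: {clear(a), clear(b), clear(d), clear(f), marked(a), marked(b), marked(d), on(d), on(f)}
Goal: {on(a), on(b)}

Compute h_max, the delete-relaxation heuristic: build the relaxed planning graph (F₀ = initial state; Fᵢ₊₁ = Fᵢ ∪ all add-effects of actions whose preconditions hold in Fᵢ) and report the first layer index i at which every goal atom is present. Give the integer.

1

F0 = init (9 atoms)
F1 = F0 ∪ {marked(f), on(a), on(b)}  (12 atoms)
goal ⊆ F1  ⇒  h_max = 1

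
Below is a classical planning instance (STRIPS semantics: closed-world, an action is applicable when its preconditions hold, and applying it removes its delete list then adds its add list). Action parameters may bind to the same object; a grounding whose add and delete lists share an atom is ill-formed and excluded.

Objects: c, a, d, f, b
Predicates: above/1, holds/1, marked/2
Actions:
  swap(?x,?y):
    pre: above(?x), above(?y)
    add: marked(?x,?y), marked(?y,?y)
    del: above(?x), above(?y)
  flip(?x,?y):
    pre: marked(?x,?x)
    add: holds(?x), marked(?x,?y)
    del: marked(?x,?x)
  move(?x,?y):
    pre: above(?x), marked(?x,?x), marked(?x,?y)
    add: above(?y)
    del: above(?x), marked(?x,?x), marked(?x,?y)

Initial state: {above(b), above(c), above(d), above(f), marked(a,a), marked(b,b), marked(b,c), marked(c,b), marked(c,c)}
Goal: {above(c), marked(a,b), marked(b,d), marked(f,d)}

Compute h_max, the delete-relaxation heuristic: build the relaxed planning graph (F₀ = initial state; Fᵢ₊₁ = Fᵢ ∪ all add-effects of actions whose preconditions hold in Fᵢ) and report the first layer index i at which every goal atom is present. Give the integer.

1

F0 = init (9 atoms)
F1 = F0 ∪ {holds(a), holds(b), holds(c), marked(a,b), marked(a,c), marked(a,d), marked(a,f), marked(b,a), marked(b,d), marked(b,f), marked(c,a), marked(c,d), marked(c,f), marked(d,b), marked(d,c), marked(d,d), marked(d,f), marked(f,b), marked(f,c), marked(f,d), marked(f,f)}  (30 atoms)
goal ⊆ F1  ⇒  h_max = 1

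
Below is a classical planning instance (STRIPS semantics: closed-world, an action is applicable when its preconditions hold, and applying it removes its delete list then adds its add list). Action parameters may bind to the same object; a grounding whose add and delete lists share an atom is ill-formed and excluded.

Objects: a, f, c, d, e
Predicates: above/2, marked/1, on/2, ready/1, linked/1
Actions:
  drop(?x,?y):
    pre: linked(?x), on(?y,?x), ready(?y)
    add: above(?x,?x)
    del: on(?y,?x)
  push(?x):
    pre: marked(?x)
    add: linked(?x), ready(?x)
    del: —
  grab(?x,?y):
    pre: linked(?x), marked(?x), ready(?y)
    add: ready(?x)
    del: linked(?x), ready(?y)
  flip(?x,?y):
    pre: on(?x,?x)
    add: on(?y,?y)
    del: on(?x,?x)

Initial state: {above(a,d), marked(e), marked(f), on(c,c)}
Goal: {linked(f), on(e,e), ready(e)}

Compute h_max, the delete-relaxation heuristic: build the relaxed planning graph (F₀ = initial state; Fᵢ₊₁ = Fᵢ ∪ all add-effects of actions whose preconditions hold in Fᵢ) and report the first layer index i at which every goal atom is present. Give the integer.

1

F0 = init (4 atoms)
F1 = F0 ∪ {linked(e), linked(f), on(a,a), on(d,d), on(e,e), on(f,f), ready(e), ready(f)}  (12 atoms)
goal ⊆ F1  ⇒  h_max = 1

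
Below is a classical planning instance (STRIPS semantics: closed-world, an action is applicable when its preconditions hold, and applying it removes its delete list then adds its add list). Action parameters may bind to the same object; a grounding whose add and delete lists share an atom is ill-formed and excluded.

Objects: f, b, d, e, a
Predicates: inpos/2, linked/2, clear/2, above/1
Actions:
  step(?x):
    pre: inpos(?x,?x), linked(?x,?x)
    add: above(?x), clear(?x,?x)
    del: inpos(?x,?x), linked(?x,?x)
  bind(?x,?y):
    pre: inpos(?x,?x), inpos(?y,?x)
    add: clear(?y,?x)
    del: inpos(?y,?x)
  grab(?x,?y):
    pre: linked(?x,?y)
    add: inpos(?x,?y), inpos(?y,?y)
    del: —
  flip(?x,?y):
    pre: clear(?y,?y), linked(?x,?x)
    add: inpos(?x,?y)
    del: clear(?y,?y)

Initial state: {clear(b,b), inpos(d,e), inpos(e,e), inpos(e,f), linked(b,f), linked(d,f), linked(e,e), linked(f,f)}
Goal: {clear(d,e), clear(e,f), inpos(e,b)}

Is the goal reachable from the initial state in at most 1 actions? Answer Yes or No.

1. bind(e,d)  →  {clear(b,b), clear(d,e), inpos(e,e), inpos(e,f), linked(b,f), linked(d,f), linked(e,e), linked(f,f)}
2. grab(f,f)  →  {clear(b,b), clear(d,e), inpos(e,e), inpos(e,f), inpos(f,f), linked(b,f), linked(d,f), linked(e,e), linked(f,f)}
3. bind(f,e)  →  {clear(b,b), clear(d,e), clear(e,f), inpos(e,e), inpos(f,f), linked(b,f), linked(d,f), linked(e,e), linked(f,f)}
4. flip(e,b)  →  {clear(d,e), clear(e,f), inpos(e,b), inpos(e,e), inpos(f,f), linked(b,f), linked(d,f), linked(e,e), linked(f,f)}
optimal plan length = 4; 4 > 1

No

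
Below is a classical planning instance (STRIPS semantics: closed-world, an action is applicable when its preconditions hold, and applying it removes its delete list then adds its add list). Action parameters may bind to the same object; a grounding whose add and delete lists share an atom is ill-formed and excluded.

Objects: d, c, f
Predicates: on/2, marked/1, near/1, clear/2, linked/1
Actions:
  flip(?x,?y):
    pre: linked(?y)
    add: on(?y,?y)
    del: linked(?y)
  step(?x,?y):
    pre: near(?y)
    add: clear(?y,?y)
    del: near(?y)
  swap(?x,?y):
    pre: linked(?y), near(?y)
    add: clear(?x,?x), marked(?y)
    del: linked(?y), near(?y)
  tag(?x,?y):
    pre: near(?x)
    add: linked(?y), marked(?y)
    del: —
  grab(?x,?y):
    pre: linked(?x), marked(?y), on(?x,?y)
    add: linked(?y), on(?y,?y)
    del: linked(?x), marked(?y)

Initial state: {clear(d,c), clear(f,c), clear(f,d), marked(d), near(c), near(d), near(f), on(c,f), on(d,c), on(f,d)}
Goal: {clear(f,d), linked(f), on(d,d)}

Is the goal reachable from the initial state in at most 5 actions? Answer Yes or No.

1. tag(d,d)  →  {clear(d,c), clear(f,c), clear(f,d), linked(d), marked(d), near(c), near(d), near(f), on(c,f), on(d,c), on(f,d)}
2. flip(d,d)  →  {clear(d,c), clear(f,c), clear(f,d), marked(d), near(c), near(d), near(f), on(c,f), on(d,c), on(d,d), on(f,d)}
3. tag(d,f)  →  {clear(d,c), clear(f,c), clear(f,d), linked(f), marked(d), marked(f), near(c), near(d), near(f), on(c,f), on(d,c), on(d,d), on(f,d)}
optimal plan length = 3; 3 ≤ 5

Yes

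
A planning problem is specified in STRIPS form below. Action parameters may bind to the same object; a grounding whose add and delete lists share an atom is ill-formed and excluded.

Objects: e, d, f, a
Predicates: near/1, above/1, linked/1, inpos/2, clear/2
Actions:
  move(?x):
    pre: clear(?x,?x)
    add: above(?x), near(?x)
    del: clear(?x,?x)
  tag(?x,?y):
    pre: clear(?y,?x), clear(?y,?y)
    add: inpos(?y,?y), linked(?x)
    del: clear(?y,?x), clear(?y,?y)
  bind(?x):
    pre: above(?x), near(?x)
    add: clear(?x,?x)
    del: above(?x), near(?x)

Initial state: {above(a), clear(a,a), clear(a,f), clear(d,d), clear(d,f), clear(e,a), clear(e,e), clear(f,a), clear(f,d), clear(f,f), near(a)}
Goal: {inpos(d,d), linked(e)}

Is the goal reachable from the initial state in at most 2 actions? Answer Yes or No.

1. tag(e,e)  →  {above(a), clear(a,a), clear(a,f), clear(d,d), clear(d,f), clear(e,a), clear(f,a), clear(f,d), clear(f,f), inpos(e,e), linked(e), near(a)}
2. tag(d,d)  →  {above(a), clear(a,a), clear(a,f), clear(d,f), clear(e,a), clear(f,a), clear(f,d), clear(f,f), inpos(d,d), inpos(e,e), linked(d), linked(e), near(a)}
optimal plan length = 2; 2 ≤ 2

Yes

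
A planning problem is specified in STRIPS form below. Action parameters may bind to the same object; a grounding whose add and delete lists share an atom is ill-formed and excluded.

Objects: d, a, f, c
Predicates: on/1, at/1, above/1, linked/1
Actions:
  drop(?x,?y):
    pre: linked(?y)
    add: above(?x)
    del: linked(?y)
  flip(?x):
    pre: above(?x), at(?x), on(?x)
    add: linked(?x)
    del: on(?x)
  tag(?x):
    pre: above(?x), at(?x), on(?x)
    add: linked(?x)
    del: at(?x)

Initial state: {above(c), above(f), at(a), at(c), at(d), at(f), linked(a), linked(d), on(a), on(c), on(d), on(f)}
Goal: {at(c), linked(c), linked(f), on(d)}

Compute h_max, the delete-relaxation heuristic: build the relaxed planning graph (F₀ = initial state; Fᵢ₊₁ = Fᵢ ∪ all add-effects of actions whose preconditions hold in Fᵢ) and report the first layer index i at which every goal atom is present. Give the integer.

1

F0 = init (12 atoms)
F1 = F0 ∪ {above(a), above(d), linked(c), linked(f)}  (16 atoms)
goal ⊆ F1  ⇒  h_max = 1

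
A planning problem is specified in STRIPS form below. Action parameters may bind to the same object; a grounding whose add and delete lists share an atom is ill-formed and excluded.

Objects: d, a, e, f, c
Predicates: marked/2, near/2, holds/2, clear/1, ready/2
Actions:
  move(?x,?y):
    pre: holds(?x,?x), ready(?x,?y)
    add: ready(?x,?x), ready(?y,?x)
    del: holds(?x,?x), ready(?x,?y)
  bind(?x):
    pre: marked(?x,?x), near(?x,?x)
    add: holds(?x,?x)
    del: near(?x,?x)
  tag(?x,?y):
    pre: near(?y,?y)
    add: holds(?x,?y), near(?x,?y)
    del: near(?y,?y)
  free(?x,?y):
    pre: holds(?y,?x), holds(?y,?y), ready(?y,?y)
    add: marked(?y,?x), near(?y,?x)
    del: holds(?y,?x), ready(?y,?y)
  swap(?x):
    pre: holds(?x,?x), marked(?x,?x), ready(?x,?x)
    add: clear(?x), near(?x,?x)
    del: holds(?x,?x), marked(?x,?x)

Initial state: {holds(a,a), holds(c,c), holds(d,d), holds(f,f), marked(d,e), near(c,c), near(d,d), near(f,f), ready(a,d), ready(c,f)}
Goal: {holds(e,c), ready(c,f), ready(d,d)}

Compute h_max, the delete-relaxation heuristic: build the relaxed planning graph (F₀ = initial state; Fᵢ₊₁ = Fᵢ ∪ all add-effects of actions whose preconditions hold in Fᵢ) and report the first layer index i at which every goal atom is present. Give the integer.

F0 = init (10 atoms)
F1 = F0 ∪ {holds(a,c), holds(a,d), holds(a,f), holds(c,d), holds(c,f), holds(d,c), holds(d,f), holds(e,c), holds(e,d), holds(e,f), holds(f,c), holds(f,d), near(a,c), near(a,d), near(a,f), near(c,d), near(c,f), near(d,c), near(d,f), near(e,c), near(e,d), near(e,f), near(f,c), near(f,d), ready(a,a), ready(c,c), ready(d,a), ready(f,c)}  (38 atoms)
F2 = F1 ∪ {marked(a,a), marked(a,c), marked(a,d), marked(a,f), marked(c,c), marked(c,d), marked(c,f), near(a,a), ready(d,d), ready(f,f)}  (48 atoms)
goal ⊆ F2  ⇒  h_max = 2

2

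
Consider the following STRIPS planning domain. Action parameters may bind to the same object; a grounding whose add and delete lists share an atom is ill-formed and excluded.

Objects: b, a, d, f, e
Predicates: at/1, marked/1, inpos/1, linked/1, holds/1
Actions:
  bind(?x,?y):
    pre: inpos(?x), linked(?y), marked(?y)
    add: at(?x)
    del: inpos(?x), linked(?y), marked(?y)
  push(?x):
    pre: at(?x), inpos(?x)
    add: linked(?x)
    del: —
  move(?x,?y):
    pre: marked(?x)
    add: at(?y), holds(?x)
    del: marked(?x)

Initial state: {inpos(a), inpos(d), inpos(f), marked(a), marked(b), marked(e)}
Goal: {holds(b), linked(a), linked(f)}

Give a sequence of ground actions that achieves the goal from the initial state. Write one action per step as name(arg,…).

1. move(b,a)  →  {at(a), holds(b), inpos(a), inpos(d), inpos(f), marked(a), marked(e)}
2. push(a)  →  {at(a), holds(b), inpos(a), inpos(d), inpos(f), linked(a), marked(a), marked(e)}
3. move(a,f)  →  {at(a), at(f), holds(a), holds(b), inpos(a), inpos(d), inpos(f), linked(a), marked(e)}
4. push(f)  →  {at(a), at(f), holds(a), holds(b), inpos(a), inpos(d), inpos(f), linked(a), linked(f), marked(e)}

move(b,a); push(a); move(a,f); push(f)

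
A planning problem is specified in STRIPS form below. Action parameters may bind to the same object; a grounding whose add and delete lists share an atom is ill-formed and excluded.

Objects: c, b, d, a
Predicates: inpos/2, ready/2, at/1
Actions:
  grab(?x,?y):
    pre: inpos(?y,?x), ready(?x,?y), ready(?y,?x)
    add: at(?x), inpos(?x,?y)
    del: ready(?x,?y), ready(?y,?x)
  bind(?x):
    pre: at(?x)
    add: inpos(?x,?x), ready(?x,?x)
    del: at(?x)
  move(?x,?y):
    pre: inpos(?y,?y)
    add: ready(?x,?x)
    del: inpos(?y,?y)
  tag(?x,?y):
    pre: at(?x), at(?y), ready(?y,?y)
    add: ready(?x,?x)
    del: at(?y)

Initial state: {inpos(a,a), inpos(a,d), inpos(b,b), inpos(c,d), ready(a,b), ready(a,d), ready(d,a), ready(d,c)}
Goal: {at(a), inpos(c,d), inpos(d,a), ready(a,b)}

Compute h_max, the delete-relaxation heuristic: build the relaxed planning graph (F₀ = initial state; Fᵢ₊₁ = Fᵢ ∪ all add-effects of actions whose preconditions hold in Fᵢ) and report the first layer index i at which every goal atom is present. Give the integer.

2

F0 = init (8 atoms)
F1 = F0 ∪ {at(d), inpos(d,a), ready(a,a), ready(b,b), ready(c,c), ready(d,d)}  (14 atoms)
F2 = F1 ∪ {at(a), at(b), inpos(d,d)}  (17 atoms)
goal ⊆ F2  ⇒  h_max = 2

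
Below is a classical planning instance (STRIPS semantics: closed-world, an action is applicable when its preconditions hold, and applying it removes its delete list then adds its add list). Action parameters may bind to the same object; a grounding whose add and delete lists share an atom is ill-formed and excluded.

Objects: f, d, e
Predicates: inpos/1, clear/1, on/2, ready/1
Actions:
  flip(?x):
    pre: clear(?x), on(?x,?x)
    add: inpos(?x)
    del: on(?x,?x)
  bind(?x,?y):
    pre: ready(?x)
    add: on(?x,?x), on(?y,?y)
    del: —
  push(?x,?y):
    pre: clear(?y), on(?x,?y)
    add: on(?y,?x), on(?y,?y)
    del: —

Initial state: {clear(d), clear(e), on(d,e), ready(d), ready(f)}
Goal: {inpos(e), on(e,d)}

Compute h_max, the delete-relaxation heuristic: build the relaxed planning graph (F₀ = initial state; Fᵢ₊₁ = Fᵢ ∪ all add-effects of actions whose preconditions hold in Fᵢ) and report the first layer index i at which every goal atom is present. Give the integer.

F0 = init (5 atoms)
F1 = F0 ∪ {on(d,d), on(e,d), on(e,e), on(f,f)}  (9 atoms)
F2 = F1 ∪ {inpos(d), inpos(e)}  (11 atoms)
goal ⊆ F2  ⇒  h_max = 2

2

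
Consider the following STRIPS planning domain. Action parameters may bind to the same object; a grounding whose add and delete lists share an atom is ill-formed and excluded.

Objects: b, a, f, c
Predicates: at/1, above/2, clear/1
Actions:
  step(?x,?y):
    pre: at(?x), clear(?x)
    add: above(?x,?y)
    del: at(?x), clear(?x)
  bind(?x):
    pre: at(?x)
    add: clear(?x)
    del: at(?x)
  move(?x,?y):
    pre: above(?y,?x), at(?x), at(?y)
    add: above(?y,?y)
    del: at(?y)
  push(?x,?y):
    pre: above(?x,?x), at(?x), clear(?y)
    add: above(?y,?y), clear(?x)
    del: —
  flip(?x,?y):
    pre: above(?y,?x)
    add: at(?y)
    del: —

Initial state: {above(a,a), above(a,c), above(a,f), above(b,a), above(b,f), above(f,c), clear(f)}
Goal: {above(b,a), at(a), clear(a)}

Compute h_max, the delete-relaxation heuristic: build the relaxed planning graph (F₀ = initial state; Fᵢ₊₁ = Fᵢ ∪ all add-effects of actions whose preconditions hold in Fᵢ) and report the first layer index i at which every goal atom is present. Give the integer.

F0 = init (7 atoms)
F1 = F0 ∪ {at(a), at(b), at(f)}  (10 atoms)
F2 = F1 ∪ {above(b,b), above(f,a), above(f,b), above(f,f), clear(a), clear(b)}  (16 atoms)
goal ⊆ F2  ⇒  h_max = 2

2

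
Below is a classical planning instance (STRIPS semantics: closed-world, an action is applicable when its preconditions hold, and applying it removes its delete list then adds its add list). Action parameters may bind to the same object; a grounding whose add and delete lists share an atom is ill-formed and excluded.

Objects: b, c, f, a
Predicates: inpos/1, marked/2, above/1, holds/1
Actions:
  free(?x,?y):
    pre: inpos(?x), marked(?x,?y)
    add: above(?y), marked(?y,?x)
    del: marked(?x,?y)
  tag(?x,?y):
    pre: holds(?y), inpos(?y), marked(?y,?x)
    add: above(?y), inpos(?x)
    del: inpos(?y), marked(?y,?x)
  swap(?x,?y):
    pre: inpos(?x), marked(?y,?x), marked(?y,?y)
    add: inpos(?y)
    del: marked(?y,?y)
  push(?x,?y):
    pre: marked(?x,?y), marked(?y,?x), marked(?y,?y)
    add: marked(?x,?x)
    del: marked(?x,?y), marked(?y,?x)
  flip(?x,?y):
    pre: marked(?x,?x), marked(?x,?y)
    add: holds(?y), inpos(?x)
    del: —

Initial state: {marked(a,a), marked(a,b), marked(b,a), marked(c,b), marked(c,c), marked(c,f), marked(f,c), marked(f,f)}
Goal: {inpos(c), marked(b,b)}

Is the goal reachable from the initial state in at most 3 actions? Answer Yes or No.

Yes

1. push(b,a)  →  {marked(a,a), marked(b,b), marked(c,b), marked(c,c), marked(c,f), marked(f,c), marked(f,f)}
2. flip(c,b)  →  {holds(b), inpos(c), marked(a,a), marked(b,b), marked(c,b), marked(c,c), marked(c,f), marked(f,c), marked(f,f)}
optimal plan length = 2; 2 ≤ 3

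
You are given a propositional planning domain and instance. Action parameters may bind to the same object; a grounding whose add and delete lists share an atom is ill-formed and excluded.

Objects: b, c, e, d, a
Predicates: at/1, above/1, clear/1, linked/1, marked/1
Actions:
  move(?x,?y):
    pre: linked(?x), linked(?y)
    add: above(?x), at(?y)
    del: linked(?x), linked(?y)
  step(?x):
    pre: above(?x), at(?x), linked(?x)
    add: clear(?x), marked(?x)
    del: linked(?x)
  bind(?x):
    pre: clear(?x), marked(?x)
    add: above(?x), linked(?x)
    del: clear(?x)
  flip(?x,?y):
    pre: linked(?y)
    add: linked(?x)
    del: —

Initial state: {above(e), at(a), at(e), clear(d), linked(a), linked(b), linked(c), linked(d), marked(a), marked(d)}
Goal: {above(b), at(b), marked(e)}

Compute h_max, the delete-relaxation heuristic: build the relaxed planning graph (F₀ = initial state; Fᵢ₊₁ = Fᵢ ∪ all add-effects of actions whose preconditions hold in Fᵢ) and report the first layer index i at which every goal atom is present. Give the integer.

2

F0 = init (10 atoms)
F1 = F0 ∪ {above(a), above(b), above(c), above(d), at(b), at(c), at(d), linked(e)}  (18 atoms)
F2 = F1 ∪ {clear(a), clear(b), clear(c), clear(e), marked(b), marked(c), marked(e)}  (25 atoms)
goal ⊆ F2  ⇒  h_max = 2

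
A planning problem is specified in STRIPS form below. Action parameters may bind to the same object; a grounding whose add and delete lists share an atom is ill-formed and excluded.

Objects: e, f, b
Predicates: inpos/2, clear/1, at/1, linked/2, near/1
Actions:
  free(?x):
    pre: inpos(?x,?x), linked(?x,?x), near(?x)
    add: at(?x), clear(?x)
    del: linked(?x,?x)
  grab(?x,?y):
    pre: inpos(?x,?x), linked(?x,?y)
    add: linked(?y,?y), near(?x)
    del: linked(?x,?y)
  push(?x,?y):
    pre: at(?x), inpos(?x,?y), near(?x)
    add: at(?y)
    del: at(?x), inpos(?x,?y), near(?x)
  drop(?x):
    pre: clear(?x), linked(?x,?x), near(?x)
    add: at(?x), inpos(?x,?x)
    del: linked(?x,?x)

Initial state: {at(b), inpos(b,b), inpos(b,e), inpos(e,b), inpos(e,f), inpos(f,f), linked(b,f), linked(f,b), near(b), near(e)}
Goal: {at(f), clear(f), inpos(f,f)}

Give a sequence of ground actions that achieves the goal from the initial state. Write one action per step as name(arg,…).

1. grab(f,b)  →  {at(b), inpos(b,b), inpos(b,e), inpos(e,b), inpos(e,f), inpos(f,f), linked(b,b), linked(b,f), near(b), near(e), near(f)}
2. grab(b,f)  →  {at(b), inpos(b,b), inpos(b,e), inpos(e,b), inpos(e,f), inpos(f,f), linked(b,b), linked(f,f), near(b), near(e), near(f)}
3. free(f)  →  {at(b), at(f), clear(f), inpos(b,b), inpos(b,e), inpos(e,b), inpos(e,f), inpos(f,f), linked(b,b), near(b), near(e), near(f)}

grab(f,b); grab(b,f); free(f)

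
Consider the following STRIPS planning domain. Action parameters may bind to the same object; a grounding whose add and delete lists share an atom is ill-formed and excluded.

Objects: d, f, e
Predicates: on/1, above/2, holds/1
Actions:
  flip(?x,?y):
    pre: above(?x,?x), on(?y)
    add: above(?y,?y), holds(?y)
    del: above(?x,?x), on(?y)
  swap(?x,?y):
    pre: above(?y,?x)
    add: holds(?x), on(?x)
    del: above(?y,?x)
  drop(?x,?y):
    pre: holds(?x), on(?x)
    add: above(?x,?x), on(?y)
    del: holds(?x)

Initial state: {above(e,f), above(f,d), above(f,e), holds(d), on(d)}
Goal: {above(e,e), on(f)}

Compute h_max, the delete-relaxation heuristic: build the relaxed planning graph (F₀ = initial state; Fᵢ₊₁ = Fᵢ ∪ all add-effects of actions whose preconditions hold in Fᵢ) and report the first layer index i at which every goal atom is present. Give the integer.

2

F0 = init (5 atoms)
F1 = F0 ∪ {above(d,d), holds(e), holds(f), on(e), on(f)}  (10 atoms)
F2 = F1 ∪ {above(e,e), above(f,f)}  (12 atoms)
goal ⊆ F2  ⇒  h_max = 2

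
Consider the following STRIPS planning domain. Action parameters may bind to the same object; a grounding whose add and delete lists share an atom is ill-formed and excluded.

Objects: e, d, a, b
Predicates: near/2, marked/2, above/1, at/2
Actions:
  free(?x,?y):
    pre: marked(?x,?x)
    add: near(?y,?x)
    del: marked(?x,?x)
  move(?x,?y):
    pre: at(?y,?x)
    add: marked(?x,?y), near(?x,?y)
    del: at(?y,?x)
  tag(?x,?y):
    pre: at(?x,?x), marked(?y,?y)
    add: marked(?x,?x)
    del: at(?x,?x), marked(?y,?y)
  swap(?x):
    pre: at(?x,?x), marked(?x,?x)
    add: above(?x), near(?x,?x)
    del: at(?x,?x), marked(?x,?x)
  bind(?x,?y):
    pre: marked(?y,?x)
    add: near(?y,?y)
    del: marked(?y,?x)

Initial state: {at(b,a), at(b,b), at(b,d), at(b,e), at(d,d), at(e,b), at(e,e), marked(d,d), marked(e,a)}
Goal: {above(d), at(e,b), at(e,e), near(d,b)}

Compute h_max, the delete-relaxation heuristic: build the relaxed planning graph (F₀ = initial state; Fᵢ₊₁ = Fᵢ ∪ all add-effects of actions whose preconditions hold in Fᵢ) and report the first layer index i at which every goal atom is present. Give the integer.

F0 = init (9 atoms)
F1 = F0 ∪ {above(d), marked(a,b), marked(b,b), marked(b,e), marked(d,b), marked(e,b), marked(e,e), near(a,b), near(a,d), near(b,b), near(b,d), near(b,e), near(d,b), near(d,d), near(e,b), near(e,d), near(e,e)}  (26 atoms)
goal ⊆ F1  ⇒  h_max = 1

1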